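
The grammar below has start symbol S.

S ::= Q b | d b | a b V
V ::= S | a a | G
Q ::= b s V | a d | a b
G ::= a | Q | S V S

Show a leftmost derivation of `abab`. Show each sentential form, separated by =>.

S => abV   [S ::= a b V]
abV => abG   [V ::= G]
abG => abQ   [G ::= Q]
abQ => abab   [Q ::= a b]

S => abV => abG => abQ => abab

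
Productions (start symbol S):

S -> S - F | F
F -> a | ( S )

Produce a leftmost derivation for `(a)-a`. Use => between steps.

S=>S-F=>F-F=>(S)-F=>(F)-F=>(a)-F=>(a)-a

S => S-F   [S -> S - F]
S-F => F-F   [S -> F]
F-F => (S)-F   [F -> ( S )]
(S)-F => (F)-F   [S -> F]
(F)-F => (a)-F   [F -> a]
(a)-F => (a)-a   [F -> a]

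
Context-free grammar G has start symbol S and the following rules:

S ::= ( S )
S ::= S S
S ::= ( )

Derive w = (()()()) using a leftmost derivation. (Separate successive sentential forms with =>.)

S => (S) => (SS) => (()S) => (()SS) => (()()S) => (()()())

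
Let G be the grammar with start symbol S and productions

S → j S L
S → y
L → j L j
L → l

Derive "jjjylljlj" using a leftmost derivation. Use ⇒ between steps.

S ⇒ jSL   [S → j S L]
jSL ⇒ jjSLL   [S → j S L]
jjSLL ⇒ jjjSLLL   [S → j S L]
jjjSLLL ⇒ jjjyLLL   [S → y]
jjjyLLL ⇒ jjjylLL   [L → l]
jjjylLL ⇒ jjjyllL   [L → l]
jjjyllL ⇒ jjjylljLj   [L → j L j]
jjjylljLj ⇒ jjjylljlj   [L → l]

S ⇒ jSL ⇒ jjSLL ⇒ jjjSLLL ⇒ jjjyLLL ⇒ jjjylLL ⇒ jjjyllL ⇒ jjjylljLj ⇒ jjjylljlj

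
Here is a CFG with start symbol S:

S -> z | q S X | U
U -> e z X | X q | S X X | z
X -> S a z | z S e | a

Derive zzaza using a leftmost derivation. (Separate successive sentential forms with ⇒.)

S⇒U⇒SXX⇒zXX⇒zSazX⇒zzazX⇒zzaza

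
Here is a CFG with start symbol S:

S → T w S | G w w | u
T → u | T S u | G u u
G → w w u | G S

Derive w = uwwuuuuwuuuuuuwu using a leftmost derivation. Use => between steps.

S => TwS   [S → T w S]
TwS => TSuwS   [T → T S u]
TSuwS => TSuSuwS   [T → T S u]
TSuSuwS => TSuSuSuwS   [T → T S u]
TSuSuSuwS => uSuSuSuwS   [T → u]
uSuSuSuwS => uTwSuSuSuwS   [S → T w S]
uTwSuSuSuwS => uGuuwSuSuSuwS   [T → G u u]
uGuuwSuSuSuwS => uGSuuwSuSuSuwS   [G → G S]
uGSuuwSuSuSuwS => uwwuSuuwSuSuSuwS   [G → w w u]
uwwuSuuwSuSuSuwS => uwwuuuuwSuSuSuwS   [S → u]
uwwuuuuwSuSuSuwS => uwwuuuuwuuSuSuwS   [S → u]
uwwuuuuwuuSuSuwS => uwwuuuuwuuuuSuwS   [S → u]
uwwuuuuwuuuuSuwS => uwwuuuuwuuuuuuwS   [S → u]
uwwuuuuwuuuuuuwS => uwwuuuuwuuuuuuwu   [S → u]

S => TwS => TSuwS => TSuSuwS => TSuSuSuwS => uSuSuSuwS => uTwSuSuSuwS => uGuuwSuSuSuwS => uGSuuwSuSuSuwS => uwwuSuuwSuSuSuwS => uwwuuuuwSuSuSuwS => uwwuuuuwuuSuSuwS => uwwuuuuwuuuuSuwS => uwwuuuuwuuuuuuwS => uwwuuuuwuuuuuuwu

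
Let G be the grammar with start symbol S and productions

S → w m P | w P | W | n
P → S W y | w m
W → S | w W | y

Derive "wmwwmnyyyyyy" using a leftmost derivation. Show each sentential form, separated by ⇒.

S ⇒ wmP   [S → w m P]
wmP ⇒ wmSWy   [P → S W y]
wmSWy ⇒ wmwPWy   [S → w P]
wmwPWy ⇒ wmwSWyWy   [P → S W y]
wmwSWyWy ⇒ wmwwmPWyWy   [S → w m P]
wmwwmPWyWy ⇒ wmwwmSWyWyWy   [P → S W y]
wmwwmSWyWyWy ⇒ wmwwmnWyWyWy   [S → n]
wmwwmnWyWyWy ⇒ wmwwmnyyWyWy   [W → y]
wmwwmnyyWyWy ⇒ wmwwmnyyyyWy   [W → y]
wmwwmnyyyyWy ⇒ wmwwmnyyyyyy   [W → y]

S ⇒ wmP ⇒ wmSWy ⇒ wmwPWy ⇒ wmwSWyWy ⇒ wmwwmPWyWy ⇒ wmwwmSWyWyWy ⇒ wmwwmnWyWyWy ⇒ wmwwmnyyWyWy ⇒ wmwwmnyyyyWy ⇒ wmwwmnyyyyyy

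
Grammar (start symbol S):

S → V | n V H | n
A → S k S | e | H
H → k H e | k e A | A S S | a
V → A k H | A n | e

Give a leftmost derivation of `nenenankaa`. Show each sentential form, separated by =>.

S => nVH => nAkHH => nHkHH => nASSkHH => neSSkHH => nenVHSkHH => nenAnHSkHH => nenenHSkHH => nenenaSkHH => nenenankHH => nenenankaH => nenenankaa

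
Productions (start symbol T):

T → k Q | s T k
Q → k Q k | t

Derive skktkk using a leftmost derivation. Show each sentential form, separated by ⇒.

T ⇒ sTk ⇒ skQk ⇒ skkQkk ⇒ skktkk

T ⇒ sTk   [T → s T k]
sTk ⇒ skQk   [T → k Q]
skQk ⇒ skkQkk   [Q → k Q k]
skkQkk ⇒ skktkk   [Q → t]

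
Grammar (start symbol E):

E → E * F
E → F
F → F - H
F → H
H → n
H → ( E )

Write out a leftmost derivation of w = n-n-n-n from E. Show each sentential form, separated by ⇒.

E⇒F⇒F-H⇒F-H-H⇒F-H-H-H⇒H-H-H-H⇒n-H-H-H⇒n-n-H-H⇒n-n-n-H⇒n-n-n-n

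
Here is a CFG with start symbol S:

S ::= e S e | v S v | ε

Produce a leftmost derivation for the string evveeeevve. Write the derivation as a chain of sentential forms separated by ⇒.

S ⇒ eSe   [S ::= e S e]
eSe ⇒ evSve   [S ::= v S v]
evSve ⇒ evvSvve   [S ::= v S v]
evvSvve ⇒ evveSevve   [S ::= e S e]
evveSevve ⇒ evveeSeevve   [S ::= e S e]
evveeSeevve ⇒ evveeeevve   [S ::= ε]

S ⇒ eSe ⇒ evSve ⇒ evvSvve ⇒ evveSevve ⇒ evveeSeevve ⇒ evveeeevve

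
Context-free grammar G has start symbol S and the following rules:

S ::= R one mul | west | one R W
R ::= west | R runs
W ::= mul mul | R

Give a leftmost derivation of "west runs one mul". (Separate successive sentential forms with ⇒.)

S ⇒ R one mul ⇒ R runs one mul ⇒ west runs one mul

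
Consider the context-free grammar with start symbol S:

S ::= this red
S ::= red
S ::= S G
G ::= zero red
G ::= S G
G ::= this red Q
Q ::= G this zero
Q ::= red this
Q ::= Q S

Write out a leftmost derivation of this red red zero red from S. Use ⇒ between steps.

S ⇒ S G ⇒ this red G ⇒ this red S G ⇒ this red red G ⇒ this red red zero red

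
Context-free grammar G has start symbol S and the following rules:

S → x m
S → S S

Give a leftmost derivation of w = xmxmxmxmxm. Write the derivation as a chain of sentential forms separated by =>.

S => SS => xmS => xmSS => xmSSS => xmSSSS => xmxmSSS => xmxmxmSS => xmxmxmxmS => xmxmxmxmxm

S => SS   [S → S S]
SS => xmS   [S → x m]
xmS => xmSS   [S → S S]
xmSS => xmSSS   [S → S S]
xmSSS => xmSSSS   [S → S S]
xmSSSS => xmxmSSS   [S → x m]
xmxmSSS => xmxmxmSS   [S → x m]
xmxmxmSS => xmxmxmxmS   [S → x m]
xmxmxmxmS => xmxmxmxmxm   [S → x m]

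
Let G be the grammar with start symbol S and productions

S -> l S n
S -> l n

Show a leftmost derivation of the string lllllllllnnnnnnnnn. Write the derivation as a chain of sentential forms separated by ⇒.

S ⇒ lSn ⇒ llSnn ⇒ lllSnnn ⇒ llllSnnnn ⇒ lllllSnnnnn ⇒ llllllSnnnnnn ⇒ lllllllSnnnnnnn ⇒ llllllllSnnnnnnnn ⇒ lllllllllnnnnnnnnn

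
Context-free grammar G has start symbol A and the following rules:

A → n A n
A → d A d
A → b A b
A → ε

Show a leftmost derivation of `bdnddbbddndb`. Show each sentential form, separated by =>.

A => bAb => bdAdb => bdnAndb => bdndAdndb => bdnddAddndb => bdnddbAbddndb => bdnddbbddndb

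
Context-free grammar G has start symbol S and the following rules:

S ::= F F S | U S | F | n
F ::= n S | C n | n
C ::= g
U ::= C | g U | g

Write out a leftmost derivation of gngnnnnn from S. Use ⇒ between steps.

S⇒FFS⇒CnFS⇒gnFS⇒gnCnS⇒gngnS⇒gngnFFS⇒gngnnFS⇒gngnnnSS⇒gngnnnnS⇒gngnnnnn

S ⇒ FFS   [S ::= F F S]
FFS ⇒ CnFS   [F ::= C n]
CnFS ⇒ gnFS   [C ::= g]
gnFS ⇒ gnCnS   [F ::= C n]
gnCnS ⇒ gngnS   [C ::= g]
gngnS ⇒ gngnFFS   [S ::= F F S]
gngnFFS ⇒ gngnnFS   [F ::= n]
gngnnFS ⇒ gngnnnSS   [F ::= n S]
gngnnnSS ⇒ gngnnnnS   [S ::= n]
gngnnnnS ⇒ gngnnnnn   [S ::= n]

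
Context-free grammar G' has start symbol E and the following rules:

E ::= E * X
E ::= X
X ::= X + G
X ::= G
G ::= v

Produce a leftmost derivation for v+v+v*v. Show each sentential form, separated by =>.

E => E*X => X*X => X+G*X => X+G+G*X => G+G+G*X => v+G+G*X => v+v+G*X => v+v+v*X => v+v+v*G => v+v+v*v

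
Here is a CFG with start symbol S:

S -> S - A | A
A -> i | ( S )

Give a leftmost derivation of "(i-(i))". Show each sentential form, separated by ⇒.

S ⇒ A   [S -> A]
A ⇒ (S)   [A -> ( S )]
(S) ⇒ (S-A)   [S -> S - A]
(S-A) ⇒ (A-A)   [S -> A]
(A-A) ⇒ (i-A)   [A -> i]
(i-A) ⇒ (i-(S))   [A -> ( S )]
(i-(S)) ⇒ (i-(A))   [S -> A]
(i-(A)) ⇒ (i-(i))   [A -> i]

S ⇒ A ⇒ (S) ⇒ (S-A) ⇒ (A-A) ⇒ (i-A) ⇒ (i-(S)) ⇒ (i-(A)) ⇒ (i-(i))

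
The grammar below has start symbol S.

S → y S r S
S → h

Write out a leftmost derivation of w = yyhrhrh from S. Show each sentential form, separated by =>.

S => ySrS => yySrSrS => yyhrSrS => yyhrhrS => yyhrhrh

S => ySrS   [S → y S r S]
ySrS => yySrSrS   [S → y S r S]
yySrSrS => yyhrSrS   [S → h]
yyhrSrS => yyhrhrS   [S → h]
yyhrhrS => yyhrhrh   [S → h]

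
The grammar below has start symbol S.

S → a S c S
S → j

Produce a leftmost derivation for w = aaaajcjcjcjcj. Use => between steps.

S => aScS => aaScScS => aaaScScScS => aaaaScScScScS => aaaajcScScScS => aaaajcjcScScS => aaaajcjcjcScS => aaaajcjcjcjcS => aaaajcjcjcjcj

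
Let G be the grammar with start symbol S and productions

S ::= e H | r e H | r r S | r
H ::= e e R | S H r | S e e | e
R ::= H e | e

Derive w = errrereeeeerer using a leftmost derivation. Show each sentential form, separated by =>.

S => eH => eSHr => errSHr => errreHHr => errreSHrHr => errrereHHrHr => errrereeeRHrHr => errrereeeeHrHr => errrereeeeerHr => errrereeeeerer

S => eH   [S ::= e H]
eH => eSHr   [H ::= S H r]
eSHr => errSHr   [S ::= r r S]
errSHr => errreHHr   [S ::= r e H]
errreHHr => errreSHrHr   [H ::= S H r]
errreSHrHr => errrereHHrHr   [S ::= r e H]
errrereHHrHr => errrereeeRHrHr   [H ::= e e R]
errrereeeRHrHr => errrereeeeHrHr   [R ::= e]
errrereeeeHrHr => errrereeeeerHr   [H ::= e]
errrereeeeerHr => errrereeeeerer   [H ::= e]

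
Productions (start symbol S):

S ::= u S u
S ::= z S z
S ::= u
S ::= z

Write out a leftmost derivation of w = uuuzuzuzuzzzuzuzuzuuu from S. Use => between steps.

S => uSu   [S ::= u S u]
uSu => uuSuu   [S ::= u S u]
uuSuu => uuuSuuu   [S ::= u S u]
uuuSuuu => uuuzSzuuu   [S ::= z S z]
uuuzSzuuu => uuuzuSuzuuu   [S ::= u S u]
uuuzuSuzuuu => uuuzuzSzuzuuu   [S ::= z S z]
uuuzuzSzuzuuu => uuuzuzuSuzuzuuu   [S ::= u S u]
uuuzuzuSuzuzuuu => uuuzuzuzSzuzuzuuu   [S ::= z S z]
uuuzuzuzSzuzuzuuu => uuuzuzuzuSuzuzuzuuu   [S ::= u S u]
uuuzuzuzuSuzuzuzuuu => uuuzuzuzuzSzuzuzuzuuu   [S ::= z S z]
uuuzuzuzuzSzuzuzuzuuu => uuuzuzuzuzzzuzuzuzuuu   [S ::= z]

S => uSu => uuSuu => uuuSuuu => uuuzSzuuu => uuuzuSuzuuu => uuuzuzSzuzuuu => uuuzuzuSuzuzuuu => uuuzuzuzSzuzuzuuu => uuuzuzuzuSuzuzuzuuu => uuuzuzuzuzSzuzuzuzuuu => uuuzuzuzuzzzuzuzuzuuu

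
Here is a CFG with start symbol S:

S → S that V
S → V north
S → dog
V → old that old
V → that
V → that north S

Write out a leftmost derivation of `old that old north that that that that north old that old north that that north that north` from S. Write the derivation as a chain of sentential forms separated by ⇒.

S ⇒ S that V ⇒ S that V that V ⇒ S that V that V that V ⇒ V north that V that V that V ⇒ old that old north that V that V that V ⇒ old that old north that that that V that V ⇒ old that old north that that that that north S that V ⇒ old that old north that that that that north V north that V ⇒ old that old north that that that that north old that old north that V ⇒ old that old north that that that that north old that old north that that north S ⇒ old that old north that that that that north old that old north that that north V north ⇒ old that old north that that that that north old that old north that that north that north

S ⇒ S that V   [S → S that V]
S that V ⇒ S that V that V   [S → S that V]
S that V that V ⇒ S that V that V that V   [S → S that V]
S that V that V that V ⇒ V north that V that V that V   [S → V north]
V north that V that V that V ⇒ old that old north that V that V that V   [V → old that old]
old that old north that V that V that V ⇒ old that old north that that that V that V   [V → that]
old that old north that that that V that V ⇒ old that old north that that that that north S that V   [V → that north S]
old that old north that that that that north S that V ⇒ old that old north that that that that north V north that V   [S → V north]
old that old north that that that that north V north that V ⇒ old that old north that that that that north old that old north that V   [V → old that old]
old that old north that that that that north old that old north that V ⇒ old that old north that that that that north old that old north that that north S   [V → that north S]
old that old north that that that that north old that old north that that north S ⇒ old that old north that that that that north old that old north that that north V north   [S → V north]
old that old north that that that that north old that old north that that north V north ⇒ old that old north that that that that north old that old north that that north that north   [V → that]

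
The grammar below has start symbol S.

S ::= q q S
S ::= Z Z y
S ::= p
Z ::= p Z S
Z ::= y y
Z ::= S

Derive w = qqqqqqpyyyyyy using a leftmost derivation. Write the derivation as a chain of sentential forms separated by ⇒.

S ⇒ qqS   [S ::= q q S]
qqS ⇒ qqZZy   [S ::= Z Z y]
qqZZy ⇒ qqSZy   [Z ::= S]
qqSZy ⇒ qqZZyZy   [S ::= Z Z y]
qqZZyZy ⇒ qqSZyZy   [Z ::= S]
qqSZyZy ⇒ qqqqSZyZy   [S ::= q q S]
qqqqSZyZy ⇒ qqqqqqSZyZy   [S ::= q q S]
qqqqqqSZyZy ⇒ qqqqqqpZyZy   [S ::= p]
qqqqqqpZyZy ⇒ qqqqqqpyyyZy   [Z ::= y y]
qqqqqqpyyyZy ⇒ qqqqqqpyyyyyy   [Z ::= y y]

S⇒qqS⇒qqZZy⇒qqSZy⇒qqZZyZy⇒qqSZyZy⇒qqqqSZyZy⇒qqqqqqSZyZy⇒qqqqqqpZyZy⇒qqqqqqpyyyZy⇒qqqqqqpyyyyyy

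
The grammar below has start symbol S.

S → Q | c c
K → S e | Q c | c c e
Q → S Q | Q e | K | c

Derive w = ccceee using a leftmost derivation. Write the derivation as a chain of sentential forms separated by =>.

S=>Q=>Qe=>Ke=>See=>Qee=>SQee=>ccQee=>ccQeee=>ccceee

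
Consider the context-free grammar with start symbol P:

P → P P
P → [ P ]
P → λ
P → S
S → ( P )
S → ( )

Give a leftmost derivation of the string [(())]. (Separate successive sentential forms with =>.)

P => PP   [P → P P]
PP => PPP   [P → P P]
PPP => [P]PP   [P → [ P ]]
[P]PP => [S]PP   [P → S]
[S]PP => [(P)]PP   [S → ( P )]
[(P)]PP => [(PP)]PP   [P → P P]
[(PP)]PP => [(PPP)]PP   [P → P P]
[(PPP)]PP => [(SPP)]PP   [P → S]
[(SPP)]PP => [((P)PP)]PP   [S → ( P )]
[((P)PP)]PP => [(()PP)]PP   [P → λ]
[(()PP)]PP => [(()P)]PP   [P → λ]
[(()P)]PP => [(())]PP   [P → λ]
[(())]PP => [(())]P   [P → λ]
[(())]P => [(())]   [P → λ]

P => PP => PPP => [P]PP => [S]PP => [(P)]PP => [(PP)]PP => [(PPP)]PP => [(SPP)]PP => [((P)PP)]PP => [(()PP)]PP => [(()P)]PP => [(())]PP => [(())]P => [(())]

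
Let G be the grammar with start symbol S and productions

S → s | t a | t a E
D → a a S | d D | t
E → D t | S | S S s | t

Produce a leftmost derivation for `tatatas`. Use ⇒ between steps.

S ⇒ taE   [S → t a E]
taE ⇒ taSSs   [E → S S s]
taSSs ⇒ tataSs   [S → t a]
tataSs ⇒ tatatas   [S → t a]

S ⇒ taE ⇒ taSSs ⇒ tataSs ⇒ tatatas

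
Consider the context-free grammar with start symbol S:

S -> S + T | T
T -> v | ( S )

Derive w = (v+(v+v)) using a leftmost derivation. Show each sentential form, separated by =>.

S => T => (S) => (S+T) => (T+T) => (v+T) => (v+(S)) => (v+(S+T)) => (v+(T+T)) => (v+(v+T)) => (v+(v+v))

S => T   [S -> T]
T => (S)   [T -> ( S )]
(S) => (S+T)   [S -> S + T]
(S+T) => (T+T)   [S -> T]
(T+T) => (v+T)   [T -> v]
(v+T) => (v+(S))   [T -> ( S )]
(v+(S)) => (v+(S+T))   [S -> S + T]
(v+(S+T)) => (v+(T+T))   [S -> T]
(v+(T+T)) => (v+(v+T))   [T -> v]
(v+(v+T)) => (v+(v+v))   [T -> v]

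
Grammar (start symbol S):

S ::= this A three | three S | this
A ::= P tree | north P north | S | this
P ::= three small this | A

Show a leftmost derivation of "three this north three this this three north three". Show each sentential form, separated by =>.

S => three S => three this A three => three this north P north three => three this north A north three => three this north S north three => three this north three S north three => three this north three this A three north three => three this north three this S three north three => three this north three this this three north three

S => three S   [S ::= three S]
three S => three this A three   [S ::= this A three]
three this A three => three this north P north three   [A ::= north P north]
three this north P north three => three this north A north three   [P ::= A]
three this north A north three => three this north S north three   [A ::= S]
three this north S north three => three this north three S north three   [S ::= three S]
three this north three S north three => three this north three this A three north three   [S ::= this A three]
three this north three this A three north three => three this north three this S three north three   [A ::= S]
three this north three this S three north three => three this north three this this three north three   [S ::= this]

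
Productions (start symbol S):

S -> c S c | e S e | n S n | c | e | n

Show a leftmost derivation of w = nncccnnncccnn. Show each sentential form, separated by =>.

S => nSn => nnSnn => nncScnn => nnccSccnn => nncccScccnn => nncccnSncccnn => nncccnnncccnn

S => nSn   [S -> n S n]
nSn => nnSnn   [S -> n S n]
nnSnn => nncScnn   [S -> c S c]
nncScnn => nnccSccnn   [S -> c S c]
nnccSccnn => nncccScccnn   [S -> c S c]
nncccScccnn => nncccnSncccnn   [S -> n S n]
nncccnSncccnn => nncccnnncccnn   [S -> n]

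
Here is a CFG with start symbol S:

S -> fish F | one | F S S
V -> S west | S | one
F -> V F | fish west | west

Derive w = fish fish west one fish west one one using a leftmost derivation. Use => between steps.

S => F S S   [S -> F S S]
F S S => V F S S   [F -> V F]
V F S S => S F S S   [V -> S]
S F S S => fish F F S S   [S -> fish F]
fish F F S S => fish fish west F S S   [F -> fish west]
fish fish west F S S => fish fish west V F S S   [F -> V F]
fish fish west V F S S => fish fish west one F S S   [V -> one]
fish fish west one F S S => fish fish west one fish west S S   [F -> fish west]
fish fish west one fish west S S => fish fish west one fish west one S   [S -> one]
fish fish west one fish west one S => fish fish west one fish west one one   [S -> one]

S => F S S => V F S S => S F S S => fish F F S S => fish fish west F S S => fish fish west V F S S => fish fish west one F S S => fish fish west one fish west S S => fish fish west one fish west one S => fish fish west one fish west one one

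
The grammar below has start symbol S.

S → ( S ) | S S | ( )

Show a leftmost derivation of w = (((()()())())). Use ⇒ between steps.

S ⇒ (S)   [S → ( S )]
(S) ⇒ ((S))   [S → ( S )]
((S)) ⇒ ((SS))   [S → S S]
((SS)) ⇒ (((S)S))   [S → ( S )]
(((S)S)) ⇒ (((SS)S))   [S → S S]
(((SS)S)) ⇒ (((()S)S))   [S → ( )]
(((()S)S)) ⇒ (((()SS)S))   [S → S S]
(((()SS)S)) ⇒ (((()()S)S))   [S → ( )]
(((()()S)S)) ⇒ (((()()())S))   [S → ( )]
(((()()())S)) ⇒ (((()()())()))   [S → ( )]

S ⇒ (S) ⇒ ((S)) ⇒ ((SS)) ⇒ (((S)S)) ⇒ (((SS)S)) ⇒ (((()S)S)) ⇒ (((()SS)S)) ⇒ (((()()S)S)) ⇒ (((()()())S)) ⇒ (((()()())()))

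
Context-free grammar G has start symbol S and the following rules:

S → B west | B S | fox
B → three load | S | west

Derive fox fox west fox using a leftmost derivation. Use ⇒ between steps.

S ⇒ B S ⇒ S S ⇒ B west S ⇒ S west S ⇒ B S west S ⇒ S S west S ⇒ fox S west S ⇒ fox fox west S ⇒ fox fox west fox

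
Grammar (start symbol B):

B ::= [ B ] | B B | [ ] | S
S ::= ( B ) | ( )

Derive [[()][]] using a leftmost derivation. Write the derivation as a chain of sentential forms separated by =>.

B=>[B]=>[BB]=>[[B]B]=>[[S]B]=>[[()]B]=>[[()][]]

B => [B]   [B ::= [ B ]]
[B] => [BB]   [B ::= B B]
[BB] => [[B]B]   [B ::= [ B ]]
[[B]B] => [[S]B]   [B ::= S]
[[S]B] => [[()]B]   [S ::= ( )]
[[()]B] => [[()][]]   [B ::= [ ]]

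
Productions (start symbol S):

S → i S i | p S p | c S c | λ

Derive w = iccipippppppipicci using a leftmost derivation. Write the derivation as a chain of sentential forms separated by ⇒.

S ⇒ iSi ⇒ icSci ⇒ iccScci ⇒ icciSicci ⇒ iccipSpicci ⇒ iccipiSipicci ⇒ iccipipSpipicci ⇒ iccipippSppipicci ⇒ iccipipppSpppipicci ⇒ iccipippppppipicci

S ⇒ iSi   [S → i S i]
iSi ⇒ icSci   [S → c S c]
icSci ⇒ iccScci   [S → c S c]
iccScci ⇒ icciSicci   [S → i S i]
icciSicci ⇒ iccipSpicci   [S → p S p]
iccipSpicci ⇒ iccipiSipicci   [S → i S i]
iccipiSipicci ⇒ iccipipSpipicci   [S → p S p]
iccipipSpipicci ⇒ iccipippSppipicci   [S → p S p]
iccipippSppipicci ⇒ iccipipppSpppipicci   [S → p S p]
iccipipppSpppipicci ⇒ iccipippppppipicci   [S → λ]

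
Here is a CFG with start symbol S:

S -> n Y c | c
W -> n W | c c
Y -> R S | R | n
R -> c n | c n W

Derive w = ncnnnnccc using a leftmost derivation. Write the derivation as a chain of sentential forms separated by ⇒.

S⇒nYc⇒nRc⇒ncnWc⇒ncnnWc⇒ncnnnWc⇒ncnnnnWc⇒ncnnnnccc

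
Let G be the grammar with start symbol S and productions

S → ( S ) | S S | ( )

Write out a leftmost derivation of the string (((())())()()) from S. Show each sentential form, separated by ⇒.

S ⇒ (S) ⇒ (SS) ⇒ (SSS) ⇒ ((S)SS) ⇒ ((SS)SS) ⇒ (((S)S)SS) ⇒ (((())S)SS) ⇒ (((())())SS) ⇒ (((())())()S) ⇒ (((())())()())

S ⇒ (S)   [S → ( S )]
(S) ⇒ (SS)   [S → S S]
(SS) ⇒ (SSS)   [S → S S]
(SSS) ⇒ ((S)SS)   [S → ( S )]
((S)SS) ⇒ ((SS)SS)   [S → S S]
((SS)SS) ⇒ (((S)S)SS)   [S → ( S )]
(((S)S)SS) ⇒ (((())S)SS)   [S → ( )]
(((())S)SS) ⇒ (((())())SS)   [S → ( )]
(((())())SS) ⇒ (((())())()S)   [S → ( )]
(((())())()S) ⇒ (((())())()())   [S → ( )]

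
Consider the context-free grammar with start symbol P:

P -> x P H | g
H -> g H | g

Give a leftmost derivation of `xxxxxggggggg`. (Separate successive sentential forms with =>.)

P => xPH   [P -> x P H]
xPH => xxPHH   [P -> x P H]
xxPHH => xxxPHHH   [P -> x P H]
xxxPHHH => xxxxPHHHH   [P -> x P H]
xxxxPHHHH => xxxxxPHHHHH   [P -> x P H]
xxxxxPHHHHH => xxxxxgHHHHH   [P -> g]
xxxxxgHHHHH => xxxxxggHHHHH   [H -> g H]
xxxxxggHHHHH => xxxxxgggHHHH   [H -> g]
xxxxxgggHHHH => xxxxxggggHHH   [H -> g]
xxxxxggggHHH => xxxxxgggggHH   [H -> g]
xxxxxgggggHH => xxxxxggggggH   [H -> g]
xxxxxggggggH => xxxxxggggggg   [H -> g]

P=>xPH=>xxPHH=>xxxPHHH=>xxxxPHHHH=>xxxxxPHHHHH=>xxxxxgHHHHH=>xxxxxggHHHHH=>xxxxxgggHHHH=>xxxxxggggHHH=>xxxxxgggggHH=>xxxxxggggggH=>xxxxxggggggg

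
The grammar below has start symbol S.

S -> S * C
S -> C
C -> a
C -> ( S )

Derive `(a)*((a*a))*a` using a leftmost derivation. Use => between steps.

S=>S*C=>S*C*C=>C*C*C=>(S)*C*C=>(C)*C*C=>(a)*C*C=>(a)*(S)*C=>(a)*(C)*C=>(a)*((S))*C=>(a)*((S*C))*C=>(a)*((C*C))*C=>(a)*((a*C))*C=>(a)*((a*a))*C=>(a)*((a*a))*a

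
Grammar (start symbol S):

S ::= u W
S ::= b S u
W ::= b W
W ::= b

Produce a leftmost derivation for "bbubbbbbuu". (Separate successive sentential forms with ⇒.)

S ⇒ bSu ⇒ bbSuu ⇒ bbuWuu ⇒ bbubWuu ⇒ bbubbWuu ⇒ bbubbbWuu ⇒ bbubbbbWuu ⇒ bbubbbbbuu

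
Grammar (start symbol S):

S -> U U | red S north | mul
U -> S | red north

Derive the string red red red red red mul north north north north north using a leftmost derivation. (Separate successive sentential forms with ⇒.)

S ⇒ red S north ⇒ red red S north north ⇒ red red red S north north north ⇒ red red red red S north north north north ⇒ red red red red red S north north north north north ⇒ red red red red red mul north north north north north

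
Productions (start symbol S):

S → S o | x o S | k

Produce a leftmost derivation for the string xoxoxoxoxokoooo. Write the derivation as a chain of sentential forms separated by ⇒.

S⇒So⇒xoSo⇒xoxoSo⇒xoxoxoSo⇒xoxoxoSoo⇒xoxoxoxoSoo⇒xoxoxoxoSooo⇒xoxoxoxoxoSooo⇒xoxoxoxoxoSoooo⇒xoxoxoxoxokoooo

S ⇒ So   [S → S o]
So ⇒ xoSo   [S → x o S]
xoSo ⇒ xoxoSo   [S → x o S]
xoxoSo ⇒ xoxoxoSo   [S → x o S]
xoxoxoSo ⇒ xoxoxoSoo   [S → S o]
xoxoxoSoo ⇒ xoxoxoxoSoo   [S → x o S]
xoxoxoxoSoo ⇒ xoxoxoxoSooo   [S → S o]
xoxoxoxoSooo ⇒ xoxoxoxoxoSooo   [S → x o S]
xoxoxoxoxoSooo ⇒ xoxoxoxoxoSoooo   [S → S o]
xoxoxoxoxoSoooo ⇒ xoxoxoxoxokoooo   [S → k]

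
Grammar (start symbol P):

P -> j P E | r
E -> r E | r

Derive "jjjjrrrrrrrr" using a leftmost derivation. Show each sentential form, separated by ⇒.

P ⇒ jPE   [P -> j P E]
jPE ⇒ jjPEE   [P -> j P E]
jjPEE ⇒ jjjPEEE   [P -> j P E]
jjjPEEE ⇒ jjjjPEEEE   [P -> j P E]
jjjjPEEEE ⇒ jjjjrEEEE   [P -> r]
jjjjrEEEE ⇒ jjjjrrEEEE   [E -> r E]
jjjjrrEEEE ⇒ jjjjrrrEEEE   [E -> r E]
jjjjrrrEEEE ⇒ jjjjrrrrEEEE   [E -> r E]
jjjjrrrrEEEE ⇒ jjjjrrrrrEEE   [E -> r]
jjjjrrrrrEEE ⇒ jjjjrrrrrrEE   [E -> r]
jjjjrrrrrrEE ⇒ jjjjrrrrrrrE   [E -> r]
jjjjrrrrrrrE ⇒ jjjjrrrrrrrr   [E -> r]

P ⇒ jPE ⇒ jjPEE ⇒ jjjPEEE ⇒ jjjjPEEEE ⇒ jjjjrEEEE ⇒ jjjjrrEEEE ⇒ jjjjrrrEEEE ⇒ jjjjrrrrEEEE ⇒ jjjjrrrrrEEE ⇒ jjjjrrrrrrEE ⇒ jjjjrrrrrrrE ⇒ jjjjrrrrrrrr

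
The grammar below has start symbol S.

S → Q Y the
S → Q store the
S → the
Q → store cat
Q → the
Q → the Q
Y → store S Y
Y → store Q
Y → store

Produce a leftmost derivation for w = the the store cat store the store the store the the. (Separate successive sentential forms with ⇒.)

S ⇒ Q Y the ⇒ the Q Y the ⇒ the the Q Y the ⇒ the the store cat Y the ⇒ the the store cat store S Y the ⇒ the the store cat store Q store the Y the ⇒ the the store cat store the store the Y the ⇒ the the store cat store the store the store Q the ⇒ the the store cat store the store the store the the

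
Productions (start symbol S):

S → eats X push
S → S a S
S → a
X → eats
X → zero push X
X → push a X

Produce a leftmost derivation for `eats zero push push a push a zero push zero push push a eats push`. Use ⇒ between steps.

S ⇒ eats X push   [S → eats X push]
eats X push ⇒ eats zero push X push   [X → zero push X]
eats zero push X push ⇒ eats zero push push a X push   [X → push a X]
eats zero push push a X push ⇒ eats zero push push a push a X push   [X → push a X]
eats zero push push a push a X push ⇒ eats zero push push a push a zero push X push   [X → zero push X]
eats zero push push a push a zero push X push ⇒ eats zero push push a push a zero push zero push X push   [X → zero push X]
eats zero push push a push a zero push zero push X push ⇒ eats zero push push a push a zero push zero push push a X push   [X → push a X]
eats zero push push a push a zero push zero push push a X push ⇒ eats zero push push a push a zero push zero push push a eats push   [X → eats]

S ⇒ eats X push ⇒ eats zero push X push ⇒ eats zero push push a X push ⇒ eats zero push push a push a X push ⇒ eats zero push push a push a zero push X push ⇒ eats zero push push a push a zero push zero push X push ⇒ eats zero push push a push a zero push zero push push a X push ⇒ eats zero push push a push a zero push zero push push a eats push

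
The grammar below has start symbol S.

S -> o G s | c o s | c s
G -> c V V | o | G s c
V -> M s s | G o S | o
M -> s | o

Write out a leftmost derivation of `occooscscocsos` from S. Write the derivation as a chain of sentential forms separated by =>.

S => oGs   [S -> o G s]
oGs => ocVVs   [G -> c V V]
ocVVs => ocGoSVs   [V -> G o S]
ocGoSVs => ocGscoSVs   [G -> G s c]
ocGscoSVs => ocGscscoSVs   [G -> G s c]
ocGscscoSVs => occVVscscoSVs   [G -> c V V]
occVVscscoSVs => occoVscscoSVs   [V -> o]
occoVscscoSVs => occooscscoSVs   [V -> o]
occooscscoSVs => occooscscocsVs   [S -> c s]
occooscscocsVs => occooscscocsos   [V -> o]

S => oGs => ocVVs => ocGoSVs => ocGscoSVs => ocGscscoSVs => occVVscscoSVs => occoVscscoSVs => occooscscoSVs => occooscscocsVs => occooscscocsos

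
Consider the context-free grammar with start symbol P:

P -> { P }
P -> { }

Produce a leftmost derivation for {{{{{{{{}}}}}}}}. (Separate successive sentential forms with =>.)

P => {P} => {{P}} => {{{P}}} => {{{{P}}}} => {{{{{P}}}}} => {{{{{{P}}}}}} => {{{{{{{P}}}}}}} => {{{{{{{{}}}}}}}}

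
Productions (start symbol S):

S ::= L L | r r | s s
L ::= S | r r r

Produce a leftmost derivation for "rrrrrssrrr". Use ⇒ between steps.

S ⇒ LL ⇒ rrrL ⇒ rrrS ⇒ rrrLL ⇒ rrrSL ⇒ rrrLLL ⇒ rrrSLL ⇒ rrrrrLL ⇒ rrrrrSL ⇒ rrrrrssL ⇒ rrrrrssrrr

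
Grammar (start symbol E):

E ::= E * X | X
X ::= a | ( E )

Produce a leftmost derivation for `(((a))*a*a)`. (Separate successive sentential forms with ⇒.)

E ⇒ X ⇒ (E) ⇒ (E*X) ⇒ (E*X*X) ⇒ (X*X*X) ⇒ ((E)*X*X) ⇒ ((X)*X*X) ⇒ (((E))*X*X) ⇒ (((X))*X*X) ⇒ (((a))*X*X) ⇒ (((a))*a*X) ⇒ (((a))*a*a)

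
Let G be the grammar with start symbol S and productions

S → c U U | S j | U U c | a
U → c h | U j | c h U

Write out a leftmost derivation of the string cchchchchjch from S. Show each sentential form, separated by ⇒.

S ⇒ cUU ⇒ cUjU ⇒ cchUjU ⇒ cchchUjU ⇒ cchchchUjU ⇒ cchchchchjU ⇒ cchchchchjch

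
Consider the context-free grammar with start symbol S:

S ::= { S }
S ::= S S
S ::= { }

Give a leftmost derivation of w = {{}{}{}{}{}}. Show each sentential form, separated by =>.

S => {S} => {SS} => {SSS} => {{}SS} => {{}SSS} => {{}SSSS} => {{}{}SSS} => {{}{}{}SS} => {{}{}{}{}S} => {{}{}{}{}{}}

S => {S}   [S ::= { S }]
{S} => {SS}   [S ::= S S]
{SS} => {SSS}   [S ::= S S]
{SSS} => {{}SS}   [S ::= { }]
{{}SS} => {{}SSS}   [S ::= S S]
{{}SSS} => {{}SSSS}   [S ::= S S]
{{}SSSS} => {{}{}SSS}   [S ::= { }]
{{}{}SSS} => {{}{}{}SS}   [S ::= { }]
{{}{}{}SS} => {{}{}{}{}S}   [S ::= { }]
{{}{}{}{}S} => {{}{}{}{}{}}   [S ::= { }]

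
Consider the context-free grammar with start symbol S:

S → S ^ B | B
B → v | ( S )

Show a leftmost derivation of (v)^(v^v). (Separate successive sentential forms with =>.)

S => S^B => B^B => (S)^B => (B)^B => (v)^B => (v)^(S) => (v)^(S^B) => (v)^(B^B) => (v)^(v^B) => (v)^(v^v)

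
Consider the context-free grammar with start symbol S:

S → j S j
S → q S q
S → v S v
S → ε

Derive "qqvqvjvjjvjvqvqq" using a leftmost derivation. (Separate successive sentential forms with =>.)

S => qSq => qqSqq => qqvSvqq => qqvqSqvqq => qqvqvSvqvqq => qqvqvjSjvqvqq => qqvqvjvSvjvqvqq => qqvqvjvjSjvjvqvqq => qqvqvjvjjvjvqvqq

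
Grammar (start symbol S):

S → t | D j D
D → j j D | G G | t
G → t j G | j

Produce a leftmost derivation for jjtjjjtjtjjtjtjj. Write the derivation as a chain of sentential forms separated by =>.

S => DjD   [S → D j D]
DjD => jjDjD   [D → j j D]
jjDjD => jjtjD   [D → t]
jjtjD => jjtjjjD   [D → j j D]
jjtjjjD => jjtjjjGG   [D → G G]
jjtjjjGG => jjtjjjtjGG   [G → t j G]
jjtjjjtjGG => jjtjjjtjtjGG   [G → t j G]
jjtjjjtjtjGG => jjtjjjtjtjjG   [G → j]
jjtjjjtjtjjG => jjtjjjtjtjjtjG   [G → t j G]
jjtjjjtjtjjtjG => jjtjjjtjtjjtjtjG   [G → t j G]
jjtjjjtjtjjtjtjG => jjtjjjtjtjjtjtjj   [G → j]

S=>DjD=>jjDjD=>jjtjD=>jjtjjjD=>jjtjjjGG=>jjtjjjtjGG=>jjtjjjtjtjGG=>jjtjjjtjtjjG=>jjtjjjtjtjjtjG=>jjtjjjtjtjjtjtjG=>jjtjjjtjtjjtjtjj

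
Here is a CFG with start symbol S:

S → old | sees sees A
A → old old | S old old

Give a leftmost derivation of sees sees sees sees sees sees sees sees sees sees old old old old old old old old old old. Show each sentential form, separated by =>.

S => sees sees A => sees sees S old old => sees sees sees sees A old old => sees sees sees sees S old old old old => sees sees sees sees sees sees A old old old old => sees sees sees sees sees sees S old old old old old old => sees sees sees sees sees sees sees sees A old old old old old old => sees sees sees sees sees sees sees sees S old old old old old old old old => sees sees sees sees sees sees sees sees sees sees A old old old old old old old old => sees sees sees sees sees sees sees sees sees sees old old old old old old old old old old

S => sees sees A   [S → sees sees A]
sees sees A => sees sees S old old   [A → S old old]
sees sees S old old => sees sees sees sees A old old   [S → sees sees A]
sees sees sees sees A old old => sees sees sees sees S old old old old   [A → S old old]
sees sees sees sees S old old old old => sees sees sees sees sees sees A old old old old   [S → sees sees A]
sees sees sees sees sees sees A old old old old => sees sees sees sees sees sees S old old old old old old   [A → S old old]
sees sees sees sees sees sees S old old old old old old => sees sees sees sees sees sees sees sees A old old old old old old   [S → sees sees A]
sees sees sees sees sees sees sees sees A old old old old old old => sees sees sees sees sees sees sees sees S old old old old old old old old   [A → S old old]
sees sees sees sees sees sees sees sees S old old old old old old old old => sees sees sees sees sees sees sees sees sees sees A old old old old old old old old   [S → sees sees A]
sees sees sees sees sees sees sees sees sees sees A old old old old old old old old => sees sees sees sees sees sees sees sees sees sees old old old old old old old old old old   [A → old old]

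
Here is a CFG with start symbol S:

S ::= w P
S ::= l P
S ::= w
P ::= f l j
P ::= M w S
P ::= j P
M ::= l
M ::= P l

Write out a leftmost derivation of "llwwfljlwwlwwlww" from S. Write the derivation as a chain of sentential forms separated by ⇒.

S⇒lP⇒lMwS⇒llwS⇒llwwP⇒llwwMwS⇒llwwPlwS⇒llwwMwSlwS⇒llwwPlwSlwS⇒llwwfljlwSlwS⇒llwwfljlwwPlwS⇒llwwfljlwwMwSlwS⇒llwwfljlwwlwSlwS⇒llwwfljlwwlwwlwS⇒llwwfljlwwlwwlww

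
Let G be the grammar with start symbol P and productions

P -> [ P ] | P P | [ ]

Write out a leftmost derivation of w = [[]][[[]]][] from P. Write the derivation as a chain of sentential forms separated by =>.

P => PP   [P -> P P]
PP => PPP   [P -> P P]
PPP => [P]PP   [P -> [ P ]]
[P]PP => [[]]PP   [P -> [ ]]
[[]]PP => [[]][P]P   [P -> [ P ]]
[[]][P]P => [[]][[P]]P   [P -> [ P ]]
[[]][[P]]P => [[]][[[]]]P   [P -> [ ]]
[[]][[[]]]P => [[]][[[]]][]   [P -> [ ]]

P=>PP=>PPP=>[P]PP=>[[]]PP=>[[]][P]P=>[[]][[P]]P=>[[]][[[]]]P=>[[]][[[]]][]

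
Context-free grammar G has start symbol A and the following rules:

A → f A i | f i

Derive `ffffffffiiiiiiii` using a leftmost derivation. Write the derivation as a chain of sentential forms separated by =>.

A => fAi => ffAii => fffAiii => ffffAiiii => fffffAiiiii => ffffffAiiiiii => fffffffAiiiiiii => ffffffffiiiiiiii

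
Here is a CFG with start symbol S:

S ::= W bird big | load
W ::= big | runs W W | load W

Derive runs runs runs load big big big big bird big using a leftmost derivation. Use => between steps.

S => W bird big => runs W W bird big => runs runs W W W bird big => runs runs runs W W W W bird big => runs runs runs load W W W W bird big => runs runs runs load big W W W bird big => runs runs runs load big big W W bird big => runs runs runs load big big big W bird big => runs runs runs load big big big big bird big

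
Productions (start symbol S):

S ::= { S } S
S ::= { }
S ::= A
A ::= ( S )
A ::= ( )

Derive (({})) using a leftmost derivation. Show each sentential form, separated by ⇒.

S ⇒ A ⇒ (S) ⇒ (A) ⇒ ((S)) ⇒ (({}))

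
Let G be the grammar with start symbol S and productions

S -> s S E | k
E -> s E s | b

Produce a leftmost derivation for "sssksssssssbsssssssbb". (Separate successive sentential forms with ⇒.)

S ⇒ sSE ⇒ ssSEE ⇒ sssSEEE ⇒ ssskEEE ⇒ sssksEsEE ⇒ ssskssEssEE ⇒ sssksssEsssEE ⇒ ssskssssEssssEE ⇒ sssksssssEsssssEE ⇒ ssskssssssEssssssEE ⇒ sssksssssssEsssssssEE ⇒ sssksssssssbsssssssEE ⇒ sssksssssssbsssssssbE ⇒ sssksssssssbsssssssbb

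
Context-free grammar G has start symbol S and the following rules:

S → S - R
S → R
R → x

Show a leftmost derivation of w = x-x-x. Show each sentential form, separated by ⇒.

S ⇒ S-R   [S → S - R]
S-R ⇒ S-R-R   [S → S - R]
S-R-R ⇒ R-R-R   [S → R]
R-R-R ⇒ x-R-R   [R → x]
x-R-R ⇒ x-x-R   [R → x]
x-x-R ⇒ x-x-x   [R → x]

S⇒S-R⇒S-R-R⇒R-R-R⇒x-R-R⇒x-x-R⇒x-x-x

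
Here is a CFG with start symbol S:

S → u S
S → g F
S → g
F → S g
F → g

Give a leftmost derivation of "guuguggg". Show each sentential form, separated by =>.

S => gF   [S → g F]
gF => gSg   [F → S g]
gSg => guSg   [S → u S]
guSg => guuSg   [S → u S]
guuSg => guugFg   [S → g F]
guugFg => guugSgg   [F → S g]
guugSgg => guuguSgg   [S → u S]
guuguSgg => guuguggg   [S → g]

S => gF => gSg => guSg => guuSg => guugFg => guugSgg => guuguSgg => guuguggg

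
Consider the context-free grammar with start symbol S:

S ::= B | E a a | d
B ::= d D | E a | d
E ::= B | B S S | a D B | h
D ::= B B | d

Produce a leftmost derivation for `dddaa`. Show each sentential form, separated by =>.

S=>B=>Ea=>Ba=>Eaa=>BSSaa=>dSSaa=>dBSaa=>ddSaa=>ddBaa=>dddaa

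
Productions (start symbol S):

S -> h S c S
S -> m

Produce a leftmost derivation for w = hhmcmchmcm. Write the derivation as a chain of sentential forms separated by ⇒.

S ⇒ hScS ⇒ hhScScS ⇒ hhmcScS ⇒ hhmcmcS ⇒ hhmcmchScS ⇒ hhmcmchmcS ⇒ hhmcmchmcm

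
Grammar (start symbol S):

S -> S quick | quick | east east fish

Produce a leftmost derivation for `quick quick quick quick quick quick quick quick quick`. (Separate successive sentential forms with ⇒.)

S ⇒ S quick   [S -> S quick]
S quick ⇒ S quick quick   [S -> S quick]
S quick quick ⇒ S quick quick quick   [S -> S quick]
S quick quick quick ⇒ S quick quick quick quick   [S -> S quick]
S quick quick quick quick ⇒ S quick quick quick quick quick   [S -> S quick]
S quick quick quick quick quick ⇒ S quick quick quick quick quick quick   [S -> S quick]
S quick quick quick quick quick quick ⇒ S quick quick quick quick quick quick quick   [S -> S quick]
S quick quick quick quick quick quick quick ⇒ S quick quick quick quick quick quick quick quick   [S -> S quick]
S quick quick quick quick quick quick quick quick ⇒ quick quick quick quick quick quick quick quick quick   [S -> quick]

S ⇒ S quick ⇒ S quick quick ⇒ S quick quick quick ⇒ S quick quick quick quick ⇒ S quick quick quick quick quick ⇒ S quick quick quick quick quick quick ⇒ S quick quick quick quick quick quick quick ⇒ S quick quick quick quick quick quick quick quick ⇒ quick quick quick quick quick quick quick quick quick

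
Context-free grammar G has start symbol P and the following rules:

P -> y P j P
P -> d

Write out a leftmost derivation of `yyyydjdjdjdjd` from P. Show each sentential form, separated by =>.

P => yPjP => yyPjPjP => yyyPjPjPjP => yyyyPjPjPjPjP => yyyydjPjPjPjP => yyyydjdjPjPjP => yyyydjdjdjPjP => yyyydjdjdjdjP => yyyydjdjdjdjd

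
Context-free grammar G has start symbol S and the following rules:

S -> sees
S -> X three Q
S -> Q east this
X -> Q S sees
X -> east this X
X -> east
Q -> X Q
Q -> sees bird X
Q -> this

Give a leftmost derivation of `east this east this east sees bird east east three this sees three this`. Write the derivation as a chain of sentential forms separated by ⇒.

S ⇒ X three Q ⇒ east this X three Q ⇒ east this Q S sees three Q ⇒ east this X Q S sees three Q ⇒ east this east this X Q S sees three Q ⇒ east this east this east Q S sees three Q ⇒ east this east this east sees bird X S sees three Q ⇒ east this east this east sees bird east S sees three Q ⇒ east this east this east sees bird east X three Q sees three Q ⇒ east this east this east sees bird east east three Q sees three Q ⇒ east this east this east sees bird east east three this sees three Q ⇒ east this east this east sees bird east east three this sees three this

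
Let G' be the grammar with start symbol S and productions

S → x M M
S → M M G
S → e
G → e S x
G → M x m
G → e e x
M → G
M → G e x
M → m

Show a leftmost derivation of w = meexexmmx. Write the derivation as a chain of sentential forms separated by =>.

S => MMG => mMG => mGG => meexG => meexeSx => meexexMMx => meexexmMx => meexexmmx

S => MMG   [S → M M G]
MMG => mMG   [M → m]
mMG => mGG   [M → G]
mGG => meexG   [G → e e x]
meexG => meexeSx   [G → e S x]
meexeSx => meexexMMx   [S → x M M]
meexexMMx => meexexmMx   [M → m]
meexexmMx => meexexmmx   [M → m]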